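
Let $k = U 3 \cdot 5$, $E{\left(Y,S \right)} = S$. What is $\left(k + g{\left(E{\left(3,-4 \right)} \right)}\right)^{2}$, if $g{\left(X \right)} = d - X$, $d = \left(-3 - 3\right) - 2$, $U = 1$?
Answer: $121$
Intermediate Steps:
$d = -8$ ($d = -6 - 2 = -8$)
$k = 15$ ($k = 1 \cdot 3 \cdot 5 = 3 \cdot 5 = 15$)
$g{\left(X \right)} = -8 - X$
$\left(k + g{\left(E{\left(3,-4 \right)} \right)}\right)^{2} = \left(15 - 4\right)^{2} = 11^{2} = 121$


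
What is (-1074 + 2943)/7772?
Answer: 1869/7772 ≈ 0.24048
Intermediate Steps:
(-1074 + 2943)/7772 = 1869*(1/7772) = 1869/7772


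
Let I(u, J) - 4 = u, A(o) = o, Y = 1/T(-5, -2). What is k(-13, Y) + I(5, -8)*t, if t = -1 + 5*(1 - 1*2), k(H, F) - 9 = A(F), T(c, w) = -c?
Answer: -224/5 ≈ -44.800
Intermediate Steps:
Y = ⅕ (Y = 1/(-1*(-5)) = 1/5 = 1*(⅕) = ⅕ ≈ 0.20000)
I(u, J) = 4 + u
k(H, F) = 9 + F
t = -6 (t = -1 + 5*(1 - 2) = -1 + 5*(-1) = -1 - 5 = -6)
k(-13, Y) + I(5, -8)*t = (9 + ⅕) + (4 + 5)*(-6) = 46/5 + 9*(-6) = 46/5 - 54 = -224/5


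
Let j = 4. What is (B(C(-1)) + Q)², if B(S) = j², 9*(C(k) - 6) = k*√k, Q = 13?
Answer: 841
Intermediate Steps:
C(k) = 6 + k^(3/2)/9 (C(k) = 6 + (k*√k)/9 = 6 + k^(3/2)/9)
B(S) = 16 (B(S) = 4² = 16)
(B(C(-1)) + Q)² = (16 + 13)² = 29² = 841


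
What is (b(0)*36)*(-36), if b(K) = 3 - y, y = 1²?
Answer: -2592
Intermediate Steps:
y = 1
b(K) = 2 (b(K) = 3 - 1*1 = 3 - 1 = 2)
(b(0)*36)*(-36) = (2*36)*(-36) = 72*(-36) = -2592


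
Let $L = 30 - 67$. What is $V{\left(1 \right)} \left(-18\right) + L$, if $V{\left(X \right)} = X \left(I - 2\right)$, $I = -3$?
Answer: $53$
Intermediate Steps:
$V{\left(X \right)} = - 5 X$ ($V{\left(X \right)} = X \left(-3 - 2\right) = X \left(-5\right) = - 5 X$)
$L = -37$ ($L = 30 - 67 = -37$)
$V{\left(1 \right)} \left(-18\right) + L = \left(-5\right) 1 \left(-18\right) - 37 = \left(-5\right) \left(-18\right) - 37 = 90 - 37 = 53$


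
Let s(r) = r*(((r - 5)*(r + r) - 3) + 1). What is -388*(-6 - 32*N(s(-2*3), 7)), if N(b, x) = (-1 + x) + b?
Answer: -9607656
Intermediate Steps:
s(r) = r*(-2 + 2*r*(-5 + r)) (s(r) = r*(((-5 + r)*(2*r) - 3) + 1) = r*((2*r*(-5 + r) - 3) + 1) = r*((-3 + 2*r*(-5 + r)) + 1) = r*(-2 + 2*r*(-5 + r)))
N(b, x) = -1 + b + x
-388*(-6 - 32*N(s(-2*3), 7)) = -388*(-6 - 32*(-1 + 2*(-2*3)*(-1 + (-2*3)² - (-10)*3) + 7)) = -388*(-6 - 32*(-1 + 2*(-6)*(-1 + (-6)² - 5*(-6)) + 7)) = -388*(-6 - 32*(-1 + 2*(-6)*(-1 + 36 + 30) + 7)) = -388*(-6 - 32*(-1 + 2*(-6)*65 + 7)) = -388*(-6 - 32*(-1 - 780 + 7)) = -388*(-6 - 32*(-774)) = -388*(-6 + 24768) = -388*24762 = -9607656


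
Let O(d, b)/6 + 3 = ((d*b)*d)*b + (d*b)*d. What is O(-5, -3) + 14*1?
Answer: 896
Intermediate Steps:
O(d, b) = -18 + 6*b*d**2 + 6*b**2*d**2 (O(d, b) = -18 + 6*(((d*b)*d)*b + (d*b)*d) = -18 + 6*(((b*d)*d)*b + (b*d)*d) = -18 + 6*((b*d**2)*b + b*d**2) = -18 + 6*(b**2*d**2 + b*d**2) = -18 + 6*(b*d**2 + b**2*d**2) = -18 + (6*b*d**2 + 6*b**2*d**2) = -18 + 6*b*d**2 + 6*b**2*d**2)
O(-5, -3) + 14*1 = (-18 + 6*(-3)*(-5)**2 + 6*(-3)**2*(-5)**2) + 14*1 = (-18 + 6*(-3)*25 + 6*9*25) + 14 = (-18 - 450 + 1350) + 14 = 882 + 14 = 896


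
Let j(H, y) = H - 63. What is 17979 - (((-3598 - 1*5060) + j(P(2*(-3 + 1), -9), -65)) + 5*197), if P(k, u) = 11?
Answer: 25704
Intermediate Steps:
j(H, y) = -63 + H
17979 - (((-3598 - 1*5060) + j(P(2*(-3 + 1), -9), -65)) + 5*197) = 17979 - (((-3598 - 1*5060) + (-63 + 11)) + 5*197) = 17979 - (((-3598 - 5060) - 52) + 985) = 17979 - ((-8658 - 52) + 985) = 17979 - (-8710 + 985) = 17979 - 1*(-7725) = 17979 + 7725 = 25704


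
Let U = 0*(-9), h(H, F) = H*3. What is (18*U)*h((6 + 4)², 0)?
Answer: 0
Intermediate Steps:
h(H, F) = 3*H
U = 0
(18*U)*h((6 + 4)², 0) = (18*0)*(3*(6 + 4)²) = 0*(3*10²) = 0*(3*100) = 0*300 = 0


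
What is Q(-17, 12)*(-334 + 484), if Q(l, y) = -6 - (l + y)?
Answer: -150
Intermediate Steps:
Q(l, y) = -6 - l - y (Q(l, y) = -6 + (-l - y) = -6 - l - y)
Q(-17, 12)*(-334 + 484) = (-6 - 1*(-17) - 1*12)*(-334 + 484) = (-6 + 17 - 12)*150 = -1*150 = -150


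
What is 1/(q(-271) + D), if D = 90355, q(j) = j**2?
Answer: 1/163796 ≈ 6.1052e-6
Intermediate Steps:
1/(q(-271) + D) = 1/((-271)**2 + 90355) = 1/(73441 + 90355) = 1/163796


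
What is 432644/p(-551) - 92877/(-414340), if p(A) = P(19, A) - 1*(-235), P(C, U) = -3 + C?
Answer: 179285027087/103999340 ≈ 1723.9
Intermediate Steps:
p(A) = 251 (p(A) = (-3 + 19) - 1*(-235) = 16 + 235 = 251)
432644/p(-551) - 92877/(-414340) = 432644/251 - 92877/(-414340) = 432644*(1/251) - 92877*(-1/414340) = 432644/251 + 92877/414340 = 179285027087/103999340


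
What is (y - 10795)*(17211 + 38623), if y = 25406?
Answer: 815790574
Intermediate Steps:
(y - 10795)*(17211 + 38623) = (25406 - 10795)*(17211 + 38623) = 14611*55834 = 815790574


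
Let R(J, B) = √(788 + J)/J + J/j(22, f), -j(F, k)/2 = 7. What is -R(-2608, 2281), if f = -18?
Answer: -1304/7 + I*√455/1304 ≈ -186.29 + 0.016358*I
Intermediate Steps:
j(F, k) = -14 (j(F, k) = -2*7 = -14)
R(J, B) = -J/14 + √(788 + J)/J (R(J, B) = √(788 + J)/J + J/(-14) = √(788 + J)/J + J*(-1/14) = √(788 + J)/J - J/14 = -J/14 + √(788 + J)/J)
-R(-2608, 2281) = -(-1/14*(-2608) + √(788 - 2608)/(-2608)) = -(1304/7 - I*√455/1304) = -1304/7 + I*√455/1304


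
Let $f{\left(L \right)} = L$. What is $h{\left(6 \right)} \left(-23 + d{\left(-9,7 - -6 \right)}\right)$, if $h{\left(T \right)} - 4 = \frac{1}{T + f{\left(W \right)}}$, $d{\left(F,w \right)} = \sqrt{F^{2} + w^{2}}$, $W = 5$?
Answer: $- \frac{1035}{11} + \frac{225 \sqrt{10}}{11} \approx -29.408$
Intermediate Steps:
$h{\left(T \right)} = 4 + \frac{1}{5 + T}$ ($h{\left(T \right)} = 4 + \frac{1}{T + 5} = 4 + \frac{1}{5 + T}$)
$h{\left(6 \right)} \left(-23 + d{\left(-9,7 - -6 \right)}\right) = \frac{21 + 4 \cdot 6}{5 + 6} \left(-23 + \sqrt{\left(-9\right)^{2} + \left(7 - -6\right)^{2}}\right) = \frac{21 + 24}{11} \left(-23 + \sqrt{81 + \left(7 + 6\right)^{2}}\right) = \frac{1}{11} \cdot 45 \left(-23 + \sqrt{81 + 13^{2}}\right) = \frac{45 \left(-23 + \sqrt{81 + 169}\right)}{11} = \frac{45 \left(-23 + \sqrt{250}\right)}{11} = \frac{45 \left(-23 + 5 \sqrt{10}\right)}{11} = - \frac{1035}{11} + \frac{225 \sqrt{10}}{11}$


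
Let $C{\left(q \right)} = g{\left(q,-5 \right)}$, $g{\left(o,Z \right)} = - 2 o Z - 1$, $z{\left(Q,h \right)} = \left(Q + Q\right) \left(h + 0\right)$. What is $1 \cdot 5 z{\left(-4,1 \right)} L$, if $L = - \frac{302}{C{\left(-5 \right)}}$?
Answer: $- \frac{12080}{51} \approx -236.86$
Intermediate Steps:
$z{\left(Q,h \right)} = 2 Q h$
$g{\left(o,Z \right)} = -1 - 2 Z o$ ($g{\left(o,Z \right)} = - 2 Z o - 1 = -1 - 2 Z o$)
$C{\left(q \right)} = -1 + 10 q$ ($C{\left(q \right)} = -1 - - 10 q = -1 + 10 q$)
$L = \frac{302}{51}$ ($L = - \frac{302}{-1 + 10 \left(-5\right)} = - \frac{302}{-1 - 50} = - \frac{302}{-51} = \left(-302\right) \left(- \frac{1}{51}\right) = \frac{302}{51} \approx 5.9216$)
$1 \cdot 5 z{\left(-4,1 \right)} L = 1 \cdot 5 \cdot 2 \left(-4\right) 1 \cdot \frac{302}{51} = 5 \left(-8\right) \frac{302}{51} = \left(-40\right) \frac{302}{51} = - \frac{12080}{51}$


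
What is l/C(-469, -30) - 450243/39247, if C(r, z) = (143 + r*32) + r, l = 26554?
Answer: -21246500/1609127 ≈ -13.204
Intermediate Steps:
C(r, z) = 143 + 33*r (C(r, z) = (143 + 32*r) + r = 143 + 33*r)
l/C(-469, -30) - 450243/39247 = 26554/(143 + 33*(-469)) - 450243/39247 = 26554/(143 - 15477) - 450243*1/39247 = 26554/(-15334) - 450243/39247 = 26554*(-1/15334) - 450243/39247 = -71/41 - 450243/39247 = -21246500/1609127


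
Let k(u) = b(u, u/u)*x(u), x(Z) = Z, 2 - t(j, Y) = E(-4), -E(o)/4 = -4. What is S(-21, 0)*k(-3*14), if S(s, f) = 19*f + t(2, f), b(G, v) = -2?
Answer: -1176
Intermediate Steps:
E(o) = 16 (E(o) = -4*(-4) = 16)
t(j, Y) = -14 (t(j, Y) = 2 - 1*16 = 2 - 16 = -14)
S(s, f) = -14 + 19*f (S(s, f) = 19*f - 14 = -14 + 19*f)
k(u) = -2*u
S(-21, 0)*k(-3*14) = (-14 + 19*0)*(-(-6)*14) = (-14 + 0)*(-2*(-42)) = -14*84 = -1176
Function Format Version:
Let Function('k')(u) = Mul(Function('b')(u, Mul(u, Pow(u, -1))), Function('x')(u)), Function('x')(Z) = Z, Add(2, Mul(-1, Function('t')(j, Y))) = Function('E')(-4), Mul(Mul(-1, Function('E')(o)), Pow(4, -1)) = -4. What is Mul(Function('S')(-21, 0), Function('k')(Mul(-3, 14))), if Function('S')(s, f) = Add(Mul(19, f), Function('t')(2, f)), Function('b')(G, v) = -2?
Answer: -1176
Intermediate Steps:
Function('E')(o) = 16 (Function('E')(o) = Mul(-4, -4) = 16)
Function('t')(j, Y) = -14 (Function('t')(j, Y) = Add(2, Mul(-1, 16)) = Add(2, -16) = -14)
Function('S')(s, f) = Add(-14, Mul(19, f)) (Function('S')(s, f) = Add(Mul(19, f), -14) = Add(-14, Mul(19, f)))
Function('k')(u) = Mul(-2, u)
Mul(Function('S')(-21, 0), Function('k')(Mul(-3, 14))) = Mul(Add(-14, Mul(19, 0)), Mul(-2, Mul(-3, 14))) = Mul(Add(-14, 0), Mul(-2, -42)) = Mul(-14, 84) = -1176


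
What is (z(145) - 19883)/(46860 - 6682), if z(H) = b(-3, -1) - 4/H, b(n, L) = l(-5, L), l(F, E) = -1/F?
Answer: -288301/582581 ≈ -0.49487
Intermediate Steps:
b(n, L) = ⅕ (b(n, L) = -1/(-5) = -1*(-⅕) = ⅕)
z(H) = ⅕ - 4/H
(z(145) - 19883)/(46860 - 6682) = ((⅕)*(-20 + 145)/145 - 19883)/(46860 - 6682) = ((⅕)*(1/145)*125 - 19883)/40178 = (5/29 - 19883)*(1/40178) = -576602/29*1/40178 = -288301/582581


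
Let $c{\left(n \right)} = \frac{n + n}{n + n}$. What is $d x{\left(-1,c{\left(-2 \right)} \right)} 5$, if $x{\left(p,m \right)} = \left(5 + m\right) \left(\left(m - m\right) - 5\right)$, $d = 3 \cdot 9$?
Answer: $-4050$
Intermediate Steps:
$c{\left(n \right)} = 1$ ($c{\left(n \right)} = \frac{2 n}{2 n} = 2 n \frac{1}{2 n} = 1$)
$d = 27$
$x{\left(p,m \right)} = -25 - 5 m$ ($x{\left(p,m \right)} = \left(5 + m\right) \left(0 - 5\right) = \left(5 + m\right) \left(-5\right) = -25 - 5 m$)
$d x{\left(-1,c{\left(-2 \right)} \right)} 5 = 27 \left(-25 - 5\right) 5 = 27 \left(-30\right) 5 = \left(-810\right) 5 = -4050$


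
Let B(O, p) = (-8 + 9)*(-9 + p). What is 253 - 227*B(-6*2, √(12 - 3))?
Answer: 1615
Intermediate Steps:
B(O, p) = -9 + p (B(O, p) = 1*(-9 + p) = -9 + p)
253 - 227*B(-6*2, √(12 - 3)) = 253 - 227*(-9 + √(12 - 3)) = 253 - 227*(-9 + √9) = 253 - 227*(-9 + 3) = 253 - 227*(-6) = 253 + 1362 = 1615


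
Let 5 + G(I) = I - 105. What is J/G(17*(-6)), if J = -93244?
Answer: 23311/53 ≈ 439.83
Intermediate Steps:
G(I) = -110 + I (G(I) = -5 + (I - 105) = -5 + (-105 + I) = -110 + I)
J/G(17*(-6)) = -93244/(-110 + 17*(-6)) = -93244/(-110 - 102) = -93244/(-212) = -93244*(-1/212) = 23311/53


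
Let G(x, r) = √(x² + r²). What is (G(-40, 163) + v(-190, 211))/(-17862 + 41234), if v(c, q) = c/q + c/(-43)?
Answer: 7980/53013539 + √28169/23372 ≈ 0.0073316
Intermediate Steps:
v(c, q) = -c/43 + c/q (v(c, q) = c/q + c*(-1/43) = c/q - c/43 = -c/43 + c/q)
G(x, r) = √(r² + x²)
(G(-40, 163) + v(-190, 211))/(-17862 + 41234) = (√(163² + (-40)²) + (-1/43*(-190) - 190/211))/(-17862 + 41234) = (√(26569 + 1600) + (190/43 - 190*1/211))/23372 = (√28169 + (190/43 - 190/211))*(1/23372) = (√28169 + 31920/9073)*(1/23372) = (31920/9073 + √28169)*(1/23372) = 7980/53013539 + √28169/23372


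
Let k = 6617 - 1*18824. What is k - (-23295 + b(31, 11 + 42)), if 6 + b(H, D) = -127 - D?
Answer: 11274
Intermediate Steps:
b(H, D) = -133 - D (b(H, D) = -6 + (-127 - D) = -133 - D)
k = -12207 (k = 6617 - 18824 = -12207)
k - (-23295 + b(31, 11 + 42)) = -12207 - (-23295 + (-133 - (11 + 42))) = -12207 - (-23295 + (-133 - 1*53)) = -12207 - (-23295 + (-133 - 53)) = -12207 - (-23295 - 186) = -12207 - 1*(-23481) = -12207 + 23481 = 11274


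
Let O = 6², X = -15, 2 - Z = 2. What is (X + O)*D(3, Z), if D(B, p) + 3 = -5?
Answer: -168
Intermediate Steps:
Z = 0 (Z = 2 - 1*2 = 2 - 2 = 0)
D(B, p) = -8 (D(B, p) = -3 - 5 = -8)
O = 36
(X + O)*D(3, Z) = (-15 + 36)*(-8) = 21*(-8) = -168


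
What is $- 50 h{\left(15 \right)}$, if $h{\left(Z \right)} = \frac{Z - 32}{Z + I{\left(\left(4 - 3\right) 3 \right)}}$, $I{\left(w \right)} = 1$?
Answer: $\frac{425}{8} \approx 53.125$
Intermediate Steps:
$h{\left(Z \right)} = \frac{-32 + Z}{1 + Z}$ ($h{\left(Z \right)} = \frac{Z - 32}{Z + 1} = \frac{-32 + Z}{1 + Z}$)
$- 50 h{\left(15 \right)} = - 50 \frac{-32 + 15}{1 + 15} = - 50 \cdot \frac{1}{16} \left(-17\right) = \left(-50\right) \left(- \frac{17}{16}\right) = \frac{425}{8}$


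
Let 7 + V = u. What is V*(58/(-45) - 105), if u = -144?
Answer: 722233/45 ≈ 16050.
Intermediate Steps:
V = -151 (V = -7 - 144 = -151)
V*(58/(-45) - 105) = -151*(58/(-45) - 105) = -151*(58*(-1/45) - 105) = -151*(-58/45 - 105) = -151*(-4783/45) = 722233/45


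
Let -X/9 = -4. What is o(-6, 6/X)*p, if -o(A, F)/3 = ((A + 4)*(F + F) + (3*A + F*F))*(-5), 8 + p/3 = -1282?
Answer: 2163975/2 ≈ 1.0820e+6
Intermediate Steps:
X = 36 (X = -9*(-4) = 36)
p = -3870 (p = -24 + 3*(-1282) = -24 - 3846 = -3870)
o(A, F) = 15*F² + 45*A + 30*F*(4 + A) (o(A, F) = -3*((A + 4)*(F + F) + (3*A + F*F))*(-5) = -3*((4 + A)*(2*F) + (3*A + F²))*(-5) = -3*(2*F*(4 + A) + (F² + 3*A))*(-5) = -3*(F² + 3*A + 2*F*(4 + A))*(-5) = -3*(-15*A - 5*F² - 10*F*(4 + A)) = 15*F² + 45*A + 30*F*(4 + A))
o(-6, 6/X)*p = (15*(6/36)² + 45*(-6) + 120*(6/36) + 30*(-6)*(6/36))*(-3870) = (15*(6*(1/36))² - 270 + 120*(6*(1/36)) + 30*(-6)*(6*(1/36)))*(-3870) = (15*(⅙)² - 270 + 120*(⅙) + 30*(-6)*(⅙))*(-3870) = (15*(1/36) - 270 + 20 - 30)*(-3870) = (5/12 - 270 + 20 - 30)*(-3870) = -3355/12*(-3870) = 2163975/2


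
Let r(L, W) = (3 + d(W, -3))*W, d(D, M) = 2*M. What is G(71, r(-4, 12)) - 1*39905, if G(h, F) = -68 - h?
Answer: -40044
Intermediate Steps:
r(L, W) = -3*W (r(L, W) = (3 + 2*(-3))*W = (3 - 6)*W = -3*W)
G(71, r(-4, 12)) - 1*39905 = (-68 - 1*71) - 1*39905 = (-68 - 71) - 39905 = -139 - 39905 = -40044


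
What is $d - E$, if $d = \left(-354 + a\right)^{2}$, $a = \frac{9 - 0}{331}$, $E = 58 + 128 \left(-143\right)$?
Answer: $\frac{15726687231}{109561} \approx 1.4354 \cdot 10^{5}$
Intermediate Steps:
$E = -18246$ ($E = 58 - 18304 = -18246$)
$a = \frac{9}{331}$ ($a = \left(9 + 0\right) \frac{1}{331} = 9 \cdot \frac{1}{331} = \frac{9}{331} \approx 0.02719$)
$d = \frac{13727637225}{109561}$ ($d = \left(-354 + \frac{9}{331}\right)^{2} = \left(- \frac{117165}{331}\right)^{2} = \frac{13727637225}{109561} \approx 1.253 \cdot 10^{5}$)
$d - E = \frac{13727637225}{109561} - -18246 = \frac{13727637225}{109561} + 18246 = \frac{15726687231}{109561}$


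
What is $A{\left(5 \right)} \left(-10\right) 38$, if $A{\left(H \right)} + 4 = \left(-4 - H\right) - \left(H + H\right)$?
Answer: $8740$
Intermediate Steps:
$A{\left(H \right)} = -8 - 3 H$ ($A{\left(H \right)} = -4 - \left(4 + 3 H\right) = -8 - 3 H$)
$A{\left(5 \right)} \left(-10\right) 38 = \left(-8 - 15\right) \left(-10\right) 38 = \left(-23\right) \left(-10\right) 38 = 230 \cdot 38 = 8740$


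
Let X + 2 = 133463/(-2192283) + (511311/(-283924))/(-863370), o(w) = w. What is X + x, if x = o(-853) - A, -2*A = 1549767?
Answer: 46217886652409994537857/59710837892137560 ≈ 7.7403e+5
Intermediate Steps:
A = -1549767/2 (A = -½*1549767 = -1549767/2 ≈ -7.7488e+5)
X = -123056660187097723/59710837892137560 (X = -2 + (133463/(-2192283) + (511311/(-283924))/(-863370)) = -2 + (133463*(-1/2192283) + (511311*(-1/283924))*(-1/863370)) = -2 + (-133463/2192283 - 511311/283924*(-1/863370)) = -2 + (-133463/2192283 + 170437/81710487960) = -2 - 3634984402822603/59710837892137560 = -123056660187097723/59710837892137560 ≈ -2.0609)
x = 1548061/2 (x = -853 - 1*(-1549767/2) = -853 + 1549767/2 = 1548061/2 ≈ 7.7403e+5)
X + x = -123056660187097723/59710837892137560 + 1548061/2 = 46217886652409994537857/59710837892137560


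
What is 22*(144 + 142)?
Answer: 6292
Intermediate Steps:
22*(144 + 142) = 22*286 = 6292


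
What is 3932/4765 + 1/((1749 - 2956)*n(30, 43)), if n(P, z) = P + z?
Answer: 346447687/419848915 ≈ 0.82517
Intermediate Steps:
3932/4765 + 1/((1749 - 2956)*n(30, 43)) = 3932/4765 + 1/((1749 - 2956)*(30 + 43)) = 3932*(1/4765) + 1/(-1207*73) = 3932/4765 - 1/1207*1/73 = 3932/4765 - 1/88111 = 346447687/419848915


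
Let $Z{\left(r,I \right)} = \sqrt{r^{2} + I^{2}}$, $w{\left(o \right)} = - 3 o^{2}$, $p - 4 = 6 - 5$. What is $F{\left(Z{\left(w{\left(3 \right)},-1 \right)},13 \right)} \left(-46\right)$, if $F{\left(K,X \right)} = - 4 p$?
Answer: $920$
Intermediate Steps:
$p = 5$ ($p = 4 + \left(6 - 5\right) = 4 + 1 = 5$)
$Z{\left(r,I \right)} = \sqrt{I^{2} + r^{2}}$
$F{\left(K,X \right)} = -20$ ($F{\left(K,X \right)} = \left(-4\right) 5 = -20$)
$F{\left(Z{\left(w{\left(3 \right)},-1 \right)},13 \right)} \left(-46\right) = \left(-20\right) \left(-46\right) = 920$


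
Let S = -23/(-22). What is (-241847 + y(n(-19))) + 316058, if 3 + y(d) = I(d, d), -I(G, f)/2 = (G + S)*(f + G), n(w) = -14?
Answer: 808308/11 ≈ 73483.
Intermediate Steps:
S = 23/22 (S = -23*(-1/22) = 23/22 ≈ 1.0455)
I(G, f) = -2*(23/22 + G)*(G + f) (I(G, f) = -2*(G + 23/22)*(f + G) = -2*(23/22 + G)*(G + f))
y(d) = -3 - 4*d² - 46*d/11 (y(d) = -3 + (-2*d² - 23*d/11 - 23*d/11 - 2*d*d) = -3 + (-2*d² - 23*d/11 - 23*d/11 - 2*d²) = -3 + (-4*d² - 46*d/11) = -3 - 4*d² - 46*d/11)
(-241847 + y(n(-19))) + 316058 = (-241847 + (-3 - 4*(-14)² - 46/11*(-14))) + 316058 = (-241847 + (-3 - 4*196 + 644/11)) + 316058 = (-241847 + (-3 - 784 + 644/11)) + 316058 = (-241847 - 8013/11) + 316058 = -2668330/11 + 316058 = 808308/11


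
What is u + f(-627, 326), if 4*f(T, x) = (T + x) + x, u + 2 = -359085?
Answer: -1436323/4 ≈ -3.5908e+5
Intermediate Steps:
u = -359087 (u = -2 - 359085 = -359087)
f(T, x) = x/2 + T/4 (f(T, x) = ((T + x) + x)/4 = (T + 2*x)/4 = x/2 + T/4)
u + f(-627, 326) = -359087 + ((½)*326 + (¼)*(-627)) = -359087 + (163 - 627/4) = -359087 + 25/4 = -1436323/4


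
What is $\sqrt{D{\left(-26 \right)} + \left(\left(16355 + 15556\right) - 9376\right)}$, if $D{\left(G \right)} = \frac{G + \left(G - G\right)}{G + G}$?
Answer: $\frac{\sqrt{90142}}{2} \approx 150.12$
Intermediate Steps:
$D{\left(G \right)} = \frac{1}{2}$ ($D{\left(G \right)} = \frac{G + 0}{2 G} = G \frac{1}{2 G} = \frac{1}{2}$)
$\sqrt{D{\left(-26 \right)} + \left(\left(16355 + 15556\right) - 9376\right)} = \sqrt{\frac{1}{2} + \left(\left(16355 + 15556\right) - 9376\right)} = \sqrt{\frac{1}{2} + \left(31911 - 9376\right)} = \sqrt{\frac{1}{2} + 22535} = \sqrt{\frac{45071}{2}} = \frac{\sqrt{90142}}{2}$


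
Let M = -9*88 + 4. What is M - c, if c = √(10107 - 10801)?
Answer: -788 - I*√694 ≈ -788.0 - 26.344*I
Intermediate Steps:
M = -788 (M = -792 + 4 = -788)
c = I*√694 (c = √(-694) = I*√694 ≈ 26.344*I)
M - c = -788 - I*√694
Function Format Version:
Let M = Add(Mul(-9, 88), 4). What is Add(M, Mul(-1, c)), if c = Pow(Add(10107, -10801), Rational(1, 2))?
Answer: Add(-788, Mul(-1, I, Pow(694, Rational(1, 2)))) ≈ Add(-788.00, Mul(-26.344, I))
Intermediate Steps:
M = -788 (M = Add(-792, 4) = -788)
c = Mul(I, Pow(694, Rational(1, 2))) (c = Pow(-694, Rational(1, 2)) = Mul(I, Pow(694, Rational(1, 2))) ≈ Mul(26.344, I))
Add(M, Mul(-1, c)) = Add(-788, Mul(-1, Mul(I, Pow(694, Rational(1, 2))))) = Add(-788, Mul(-1, I, Pow(694, Rational(1, 2))))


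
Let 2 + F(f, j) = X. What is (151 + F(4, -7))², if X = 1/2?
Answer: 89401/4 ≈ 22350.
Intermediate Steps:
X = ½ ≈ 0.50000
F(f, j) = -3/2 (F(f, j) = -2 + ½ = -3/2)
(151 + F(4, -7))² = (151 - 3/2)² = (299/2)² = 89401/4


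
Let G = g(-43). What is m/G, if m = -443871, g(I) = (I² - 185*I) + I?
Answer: -443871/9761 ≈ -45.474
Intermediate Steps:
g(I) = I² - 184*I
G = 9761 (G = -43*(-184 - 43) = -43*(-227) = 9761)
m/G = -443871/9761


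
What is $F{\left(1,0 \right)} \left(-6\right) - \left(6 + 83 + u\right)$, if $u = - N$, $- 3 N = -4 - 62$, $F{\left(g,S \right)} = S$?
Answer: $-67$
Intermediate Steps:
$N = 22$ ($N = - \frac{-4 - 62}{3} = \left(- \frac{1}{3}\right) \left(-66\right) = 22$)
$u = -22$ ($u = \left(-1\right) 22 = -22$)
$F{\left(1,0 \right)} \left(-6\right) - \left(6 + 83 + u\right) = 0 \left(-6\right) - \left(-16 + 83\right) = 0 - 67 = -67$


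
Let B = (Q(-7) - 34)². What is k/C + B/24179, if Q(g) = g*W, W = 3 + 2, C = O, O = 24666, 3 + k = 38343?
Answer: 174076281/99399869 ≈ 1.7513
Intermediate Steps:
k = 38340 (k = -3 + 38343 = 38340)
C = 24666
W = 5
Q(g) = 5*g (Q(g) = g*5 = 5*g)
B = 4761 (B = (5*(-7) - 34)² = (-35 - 34)² = (-69)² = 4761)
k/C + B/24179 = 38340/24666 + 4761/24179 = 38340*(1/24666) + 4761*(1/24179) = 6390/4111 + 4761/24179 = 174076281/99399869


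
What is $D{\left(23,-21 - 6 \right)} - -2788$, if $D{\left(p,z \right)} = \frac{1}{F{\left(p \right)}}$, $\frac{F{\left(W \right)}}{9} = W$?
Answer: $\frac{577117}{207} \approx 2788.0$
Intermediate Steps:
$F{\left(W \right)} = 9 W$
$D{\left(p,z \right)} = \frac{1}{9 p}$
$D{\left(23,-21 - 6 \right)} - -2788 = \frac{1}{9 \cdot 23} - -2788 = \frac{1}{9} \cdot \frac{1}{23} + 2788 = \frac{1}{207} + 2788 = \frac{577117}{207}$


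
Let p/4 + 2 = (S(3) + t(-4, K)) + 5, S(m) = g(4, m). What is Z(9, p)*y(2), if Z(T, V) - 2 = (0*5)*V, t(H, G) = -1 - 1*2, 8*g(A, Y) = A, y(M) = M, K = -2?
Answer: 4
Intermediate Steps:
g(A, Y) = A/8
t(H, G) = -3 (t(H, G) = -1 - 2 = -3)
S(m) = ½ (S(m) = (⅛)*4 = ½)
p = 2 (p = -8 + 4*((½ - 3) + 5) = -8 + 4*(-5/2 + 5) = -8 + 4*(5/2) = -8 + 10 = 2)
Z(T, V) = 2 (Z(T, V) = 2 + (0*5)*V = 2 + 0*V = 2 + 0 = 2)
Z(9, p)*y(2) = 2*2 = 4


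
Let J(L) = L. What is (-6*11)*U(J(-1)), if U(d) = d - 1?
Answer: 132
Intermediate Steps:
U(d) = -1 + d
(-6*11)*U(J(-1)) = (-6*11)*(-1 - 1) = -66*(-2) = 132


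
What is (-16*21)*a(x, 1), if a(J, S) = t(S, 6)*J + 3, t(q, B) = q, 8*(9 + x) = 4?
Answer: 1848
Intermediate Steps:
x = -17/2 (x = -9 + (⅛)*4 = -9 + ½ = -17/2 ≈ -8.5000)
a(J, S) = 3 + J*S (a(J, S) = S*J + 3 = J*S + 3 = 3 + J*S)
(-16*21)*a(x, 1) = (-16*21)*(3 - 17/2*1) = -336*(3 - 17/2) = -336*(-11/2) = 1848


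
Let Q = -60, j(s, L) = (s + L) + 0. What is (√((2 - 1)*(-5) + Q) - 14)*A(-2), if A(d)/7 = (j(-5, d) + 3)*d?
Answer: -784 + 56*I*√65 ≈ -784.0 + 451.49*I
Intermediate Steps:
j(s, L) = L + s (j(s, L) = (L + s) + 0 = L + s)
A(d) = 7*d*(-2 + d) (A(d) = 7*(((d - 5) + 3)*d) = 7*(((-5 + d) + 3)*d) = 7*((-2 + d)*d) = 7*(d*(-2 + d)) = 7*d*(-2 + d))
(√((2 - 1)*(-5) + Q) - 14)*A(-2) = (√((2 - 1)*(-5) - 60) - 14)*(7*(-2)*(-2 - 2)) = (√(1*(-5) - 60) - 14)*(7*(-2)*(-4)) = (√(-5 - 60) - 14)*56 = (√(-65) - 14)*56 = (I*√65 - 14)*56 = (-14 + I*√65)*56 = -784 + 56*I*√65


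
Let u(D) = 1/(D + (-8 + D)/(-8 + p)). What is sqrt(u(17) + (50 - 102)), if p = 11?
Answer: I*sqrt(5195)/10 ≈ 7.2076*I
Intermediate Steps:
u(D) = 1/(-8/3 + 4*D/3) (u(D) = 1/(D + (-8 + D)/(-8 + 11)) = 1/(D + (-8 + D)/3) = 1/(D + (-8 + D)*(1/3)) = 1/(D + (-8/3 + D/3)) = 1/(-8/3 + 4*D/3))
sqrt(u(17) + (50 - 102)) = sqrt(3/(4*(-2 + 17)) + (50 - 102)) = sqrt((3/4)/15 - 52) = sqrt((3/4)*(1/15) - 52) = sqrt(1/20 - 52) = sqrt(-1039/20) = I*sqrt(5195)/10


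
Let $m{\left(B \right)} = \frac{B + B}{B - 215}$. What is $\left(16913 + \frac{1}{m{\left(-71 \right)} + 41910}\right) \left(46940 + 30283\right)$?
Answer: $\frac{7827555617442288}{5993201} \approx 1.3061 \cdot 10^{9}$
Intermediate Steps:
$m{\left(B \right)} = \frac{2 B}{-215 + B}$
$\left(16913 + \frac{1}{m{\left(-71 \right)} + 41910}\right) \left(46940 + 30283\right) = \left(16913 + \frac{1}{2 \left(-71\right) \frac{1}{-215 - 71} + 41910}\right) \left(46940 + 30283\right) = \left(16913 + \frac{1}{2 \left(-71\right) \frac{1}{-286} + 41910}\right) 77223 = \left(16913 + \frac{1}{2 \left(-71\right) \left(- \frac{1}{286}\right) + 41910}\right) 77223 = \left(16913 + \frac{1}{\frac{71}{143} + 41910}\right) 77223 = \left(16913 + \frac{1}{\frac{5993201}{143}}\right) 77223 = \left(16913 + \frac{143}{5993201}\right) 77223 = \frac{101363008656}{5993201} \cdot 77223 = \frac{7827555617442288}{5993201}$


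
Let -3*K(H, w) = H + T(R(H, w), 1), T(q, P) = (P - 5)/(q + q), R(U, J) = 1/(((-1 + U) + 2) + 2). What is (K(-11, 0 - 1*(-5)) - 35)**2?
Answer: 12100/9 ≈ 1344.4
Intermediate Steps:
R(U, J) = 1/(3 + U) (R(U, J) = 1/((1 + U) + 2) = 1/(3 + U))
T(q, P) = (-5 + P)/(2*q) (T(q, P) = (-5 + P)/((2*q)) = (-5 + P)*(1/(2*q)) = (-5 + P)/(2*q))
K(H, w) = 2 + H/3 (K(H, w) = -(H + (-5 + 1)/(2*(1/(3 + H))))/3 = -(H + (1/2)*(3 + H)*(-4))/3 = -(H + (-6 - 2*H))/3 = -(-6 - H)/3 = 2 + H/3)
(K(-11, 0 - 1*(-5)) - 35)**2 = ((2 + (1/3)*(-11)) - 35)**2 = ((2 - 11/3) - 35)**2 = (-5/3 - 35)**2 = (-110/3)**2 = 12100/9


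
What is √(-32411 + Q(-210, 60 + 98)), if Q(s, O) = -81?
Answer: 2*I*√8123 ≈ 180.26*I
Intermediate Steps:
√(-32411 + Q(-210, 60 + 98)) = √(-32411 - 81) = √(-32492) = 2*I*√8123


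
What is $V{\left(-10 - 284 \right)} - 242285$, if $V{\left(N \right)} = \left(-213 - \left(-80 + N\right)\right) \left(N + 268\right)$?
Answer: $-246471$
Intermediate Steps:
$V{\left(N \right)} = \left(-133 - N\right) \left(268 + N\right)$
$V{\left(-10 - 284 \right)} - 242285 = \left(-35644 - \left(-10 - 284\right)^{2} - 401 \left(-10 - 284\right)\right) - 242285 = \left(-35644 - \left(-294\right)^{2} - -117894\right) - 242285 = \left(-35644 - 86436 + 117894\right) - 242285 = -4186 - 242285 = -246471$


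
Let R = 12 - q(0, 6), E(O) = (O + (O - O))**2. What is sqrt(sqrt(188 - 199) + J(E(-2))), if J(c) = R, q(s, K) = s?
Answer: sqrt(12 + I*sqrt(11)) ≈ 3.4964 + 0.47429*I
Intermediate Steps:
E(O) = O**2 (E(O) = (O + 0)**2 = O**2)
R = 12 (R = 12 - 1*0 = 12 + 0 = 12)
J(c) = 12
sqrt(sqrt(188 - 199) + J(E(-2))) = sqrt(sqrt(188 - 199) + 12) = sqrt(sqrt(-11) + 12) = sqrt(I*sqrt(11) + 12) = sqrt(12 + I*sqrt(11))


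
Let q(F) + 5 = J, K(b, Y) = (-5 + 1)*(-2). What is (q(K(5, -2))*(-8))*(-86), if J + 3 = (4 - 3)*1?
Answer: -4816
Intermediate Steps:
K(b, Y) = 8 (K(b, Y) = -4*(-2) = 8)
J = -2 (J = -3 + (4 - 3)*1 = -3 + 1*1 = -3 + 1 = -2)
q(F) = -7 (q(F) = -5 - 2 = -7)
(q(K(5, -2))*(-8))*(-86) = -7*(-8)*(-86) = 56*(-86) = -4816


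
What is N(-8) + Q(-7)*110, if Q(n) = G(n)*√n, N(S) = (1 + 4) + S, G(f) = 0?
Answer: -3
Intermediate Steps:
N(S) = 5 + S
Q(n) = 0 (Q(n) = 0*√n = 0)
N(-8) + Q(-7)*110 = (5 - 8) + 0*110 = -3 + 0 = -3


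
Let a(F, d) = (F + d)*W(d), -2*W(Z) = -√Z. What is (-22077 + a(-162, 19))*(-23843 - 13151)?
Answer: 816716538 + 2645071*√19 ≈ 8.2825e+8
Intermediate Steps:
W(Z) = √Z/2 (W(Z) = -(-1)*√Z/2 = √Z/2)
a(F, d) = √d*(F + d)/2 (a(F, d) = (F + d)*(√d/2) = √d*(F + d)/2)
(-22077 + a(-162, 19))*(-23843 - 13151) = (-22077 + √19*(-162 + 19)/2)*(-23843 - 13151) = (-22077 + (½)*√19*(-143))*(-36994) = (-22077 - 143*√19/2)*(-36994) = 816716538 + 2645071*√19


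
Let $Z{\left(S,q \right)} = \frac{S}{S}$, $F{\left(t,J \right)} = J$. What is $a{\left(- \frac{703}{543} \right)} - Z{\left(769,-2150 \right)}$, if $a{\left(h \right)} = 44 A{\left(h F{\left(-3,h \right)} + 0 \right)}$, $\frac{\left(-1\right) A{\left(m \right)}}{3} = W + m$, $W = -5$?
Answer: $\frac{43023301}{98283} \approx 437.75$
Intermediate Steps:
$Z{\left(S,q \right)} = 1$
$A{\left(m \right)} = 15 - 3 m$ ($A{\left(m \right)} = - 3 \left(-5 + m\right) = 15 - 3 m$)
$a{\left(h \right)} = 660 - 132 h^{2}$ ($a{\left(h \right)} = 44 \left(15 - 3 \left(h h + 0\right)\right) = 44 \left(15 - 3 \left(h^{2} + 0\right)\right) = 44 \left(15 - 3 h^{2}\right) = 660 - 132 h^{2}$)
$a{\left(- \frac{703}{543} \right)} - Z{\left(769,-2150 \right)} = \left(660 - 132 \left(- \frac{703}{543}\right)^{2}\right) - 1 = \left(660 - \frac{21745196}{98283}\right) - 1 = \frac{43121584}{98283} - 1 = \frac{43023301}{98283}$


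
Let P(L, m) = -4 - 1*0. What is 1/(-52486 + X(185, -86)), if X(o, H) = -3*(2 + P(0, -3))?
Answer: -1/52480 ≈ -1.9055e-5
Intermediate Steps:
P(L, m) = -4 (P(L, m) = -4 + 0 = -4)
X(o, H) = 6 (X(o, H) = -3*(2 - 4) = -3*(-2) = 6)
1/(-52486 + X(185, -86)) = 1/(-52486 + 6) = 1/(-52480) = -1/52480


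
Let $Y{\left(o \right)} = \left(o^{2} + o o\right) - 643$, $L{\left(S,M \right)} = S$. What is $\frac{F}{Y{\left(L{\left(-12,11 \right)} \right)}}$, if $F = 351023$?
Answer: $- \frac{351023}{355} \approx -988.8$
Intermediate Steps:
$Y{\left(o \right)} = -643 + 2 o^{2}$ ($Y{\left(o \right)} = \left(o^{2} + o^{2}\right) - 643 = 2 o^{2} - 643 = -643 + 2 o^{2}$)
$\frac{F}{Y{\left(L{\left(-12,11 \right)} \right)}} = \frac{351023}{-643 + 2 \left(-12\right)^{2}} = \frac{351023}{-643 + 2 \cdot 144} = \frac{351023}{-643 + 288} = \frac{351023}{-355} = 351023 \left(- \frac{1}{355}\right) = - \frac{351023}{355}$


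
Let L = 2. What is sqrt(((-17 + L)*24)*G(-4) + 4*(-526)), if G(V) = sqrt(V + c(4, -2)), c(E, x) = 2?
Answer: 2*sqrt(-526 - 90*I*sqrt(2)) ≈ 5.51 - 46.199*I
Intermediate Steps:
G(V) = sqrt(2 + V) (G(V) = sqrt(V + 2) = sqrt(2 + V))
sqrt(((-17 + L)*24)*G(-4) + 4*(-526)) = sqrt(((-17 + 2)*24)*sqrt(2 - 4) + 4*(-526)) = sqrt((-15*24)*sqrt(-2) - 2104) = sqrt(-360*I*sqrt(2) - 2104) = sqrt(-2104 - 360*I*sqrt(2))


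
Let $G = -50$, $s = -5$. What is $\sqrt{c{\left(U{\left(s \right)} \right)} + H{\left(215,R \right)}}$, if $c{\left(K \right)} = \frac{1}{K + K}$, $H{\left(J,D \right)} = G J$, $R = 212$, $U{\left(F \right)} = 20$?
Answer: $\frac{i \sqrt{4299990}}{20} \approx 103.68 i$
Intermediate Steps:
$H{\left(J,D \right)} = - 50 J$
$c{\left(K \right)} = \frac{1}{2 K}$
$\sqrt{c{\left(U{\left(s \right)} \right)} + H{\left(215,R \right)}} = \sqrt{\frac{1}{2 \cdot 20} - 10750} = \sqrt{\frac{1}{2} \cdot \frac{1}{20} - 10750} = \sqrt{\frac{1}{40} - 10750} = \sqrt{- \frac{429999}{40}} = \frac{i \sqrt{4299990}}{20}$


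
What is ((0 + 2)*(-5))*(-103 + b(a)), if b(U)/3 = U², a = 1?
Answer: 1000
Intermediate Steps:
b(U) = 3*U²
((0 + 2)*(-5))*(-103 + b(a)) = ((0 + 2)*(-5))*(-103 + 3*1²) = (2*(-5))*(-103 + 3*1) = -10*(-103 + 3) = -10*(-100) = 1000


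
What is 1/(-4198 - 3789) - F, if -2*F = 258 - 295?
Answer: -295521/15974 ≈ -18.500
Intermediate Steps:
F = 37/2 (F = -(258 - 295)/2 = -½*(-37) = 37/2 ≈ 18.500)
1/(-4198 - 3789) - F = 1/(-4198 - 3789) - 1*37/2 = 1/(-7987) - 37/2 = -1/7987 - 37/2 = -295521/15974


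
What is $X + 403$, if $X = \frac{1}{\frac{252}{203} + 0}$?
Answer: $\frac{14537}{36} \approx 403.81$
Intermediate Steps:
$X = \frac{29}{36}$ ($X = \frac{1}{252 \cdot \frac{1}{203} + 0} = \frac{1}{\frac{36}{29} + 0} = \frac{1}{\frac{36}{29}} = \frac{29}{36} \approx 0.80556$)
$X + 403 = \frac{29}{36} + 403 = \frac{14537}{36}$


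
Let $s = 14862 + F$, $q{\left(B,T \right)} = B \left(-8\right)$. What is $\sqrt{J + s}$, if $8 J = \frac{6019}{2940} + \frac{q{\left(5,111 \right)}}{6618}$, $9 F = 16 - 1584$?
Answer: $\frac{\sqrt{12608784861387130}}{926520} \approx 121.19$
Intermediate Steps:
$q{\left(B,T \right)} = - 8 B$
$F = - \frac{1568}{9}$ ($F = \frac{16 - 1584}{9} = \frac{1}{9} \left(-1568\right) = - \frac{1568}{9} \approx -174.22$)
$s = \frac{132190}{9}$ ($s = 14862 - \frac{1568}{9} = \frac{132190}{9} \approx 14688.0$)
$J = \frac{6619357}{25942560}$ ($J = \frac{\frac{6019}{2940} + \frac{\left(-8\right) 5}{6618}}{8} = \frac{6019 \cdot \frac{1}{2940} - \frac{20}{3309}}{8} = \frac{\frac{6019}{2940} - \frac{20}{3309}}{8} = \frac{1}{8} \cdot \frac{6619357}{3242820} = \frac{6619357}{25942560} \approx 0.25515$)
$\sqrt{J + s} = \sqrt{\frac{6619357}{25942560} + \frac{132190}{9}} = \sqrt{\frac{1143135526871}{77827680}} = \frac{\sqrt{12608784861387130}}{926520}$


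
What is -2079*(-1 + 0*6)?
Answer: 2079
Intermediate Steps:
-2079*(-1 + 0*6) = -2079*(-1 + 0) = -2079*(-1) = 2079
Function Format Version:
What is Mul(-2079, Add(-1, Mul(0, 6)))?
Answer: 2079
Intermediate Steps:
Mul(-2079, Add(-1, Mul(0, 6))) = Mul(-2079, Add(-1, 0)) = Mul(-2079, -1) = 2079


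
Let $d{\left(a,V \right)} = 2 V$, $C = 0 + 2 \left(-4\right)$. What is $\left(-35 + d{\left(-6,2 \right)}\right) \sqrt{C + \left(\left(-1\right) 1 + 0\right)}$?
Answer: $- 93 i \approx - 93.0 i$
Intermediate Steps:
$C = -8$ ($C = 0 - 8 = -8$)
$\left(-35 + d{\left(-6,2 \right)}\right) \sqrt{C + \left(\left(-1\right) 1 + 0\right)} = \left(-35 + 2 \cdot 2\right) \sqrt{-8 + \left(\left(-1\right) 1 + 0\right)} = \left(-35 + 4\right) \sqrt{-8 + \left(-1 + 0\right)} = - 31 \sqrt{-8 - 1} = - 31 \sqrt{-9} = - 31 \cdot 3 i = - 93 i$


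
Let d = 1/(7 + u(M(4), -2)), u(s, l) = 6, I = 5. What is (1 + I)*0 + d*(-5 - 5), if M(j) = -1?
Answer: -10/13 ≈ -0.76923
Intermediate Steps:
d = 1/13 (d = 1/(7 + 6) = 1/13 ≈ 0.076923)
(1 + I)*0 + d*(-5 - 5) = (1 + 5)*0 + (-5 - 5)/13 = 6*0 + (1/13)*(-10) = 0 - 10/13 = -10/13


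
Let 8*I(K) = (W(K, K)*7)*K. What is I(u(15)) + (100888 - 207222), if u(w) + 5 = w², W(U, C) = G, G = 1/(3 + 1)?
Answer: -850287/8 ≈ -1.0629e+5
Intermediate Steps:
G = ¼ (G = 1/4 = ¼ ≈ 0.25000)
W(U, C) = ¼
u(w) = -5 + w²
I(K) = 7*K/32 (I(K) = (((¼)*7)*K)/8 = (7*K/4)/8 = 7*K/32)
I(u(15)) + (100888 - 207222) = 7*(-5 + 15²)/32 + (100888 - 207222) = 7*(-5 + 225)/32 - 106334 = (7/32)*220 - 106334 = 385/8 - 106334 = -850287/8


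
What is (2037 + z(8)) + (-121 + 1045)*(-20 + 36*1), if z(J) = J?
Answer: 16829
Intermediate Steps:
(2037 + z(8)) + (-121 + 1045)*(-20 + 36*1) = (2037 + 8) + (-121 + 1045)*(-20 + 36*1) = 2045 + 924*(-20 + 36) = 2045 + 924*16 = 2045 + 14784 = 16829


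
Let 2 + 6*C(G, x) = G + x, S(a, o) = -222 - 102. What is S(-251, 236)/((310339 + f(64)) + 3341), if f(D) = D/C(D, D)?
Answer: -1701/1646836 ≈ -0.0010329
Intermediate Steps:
S(a, o) = -324
C(G, x) = -1/3 + G/6 + x/6 (C(G, x) = -1/3 + (G + x)/6 = -1/3 + (G/6 + x/6) = -1/3 + G/6 + x/6)
f(D) = D/(-1/3 + D/3) (f(D) = D/(-1/3 + D/6 + D/6) = D/(-1/3 + D/3))
S(-251, 236)/((310339 + f(64)) + 3341) = -324/((310339 + 3*64/(-1 + 64)) + 3341) = -324/((310339 + 3*64/63) + 3341) = -324/((310339 + 3*64*(1/63)) + 3341) = -324/((310339 + 64/21) + 3341) = -324/(6517183/21 + 3341) = -324/6587344/21 = -324*21/6587344 = -1701/1646836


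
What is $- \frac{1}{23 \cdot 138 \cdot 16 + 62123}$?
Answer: $- \frac{1}{112907} \approx -8.8568 \cdot 10^{-6}$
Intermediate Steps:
$- \frac{1}{23 \cdot 138 \cdot 16 + 62123} = - \frac{1}{3174 \cdot 16 + 62123} = - \frac{1}{50784 + 62123} = - \frac{1}{112907}$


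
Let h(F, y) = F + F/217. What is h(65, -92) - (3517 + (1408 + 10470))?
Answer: -3326545/217 ≈ -15330.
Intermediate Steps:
h(F, y) = 218*F/217 (h(F, y) = F + F*(1/217) = F + F/217 = 218*F/217)
h(65, -92) - (3517 + (1408 + 10470)) = (218/217)*65 - (3517 + (1408 + 10470)) = 14170/217 - (3517 + 11878) = 14170/217 - 1*15395 = 14170/217 - 15395 = -3326545/217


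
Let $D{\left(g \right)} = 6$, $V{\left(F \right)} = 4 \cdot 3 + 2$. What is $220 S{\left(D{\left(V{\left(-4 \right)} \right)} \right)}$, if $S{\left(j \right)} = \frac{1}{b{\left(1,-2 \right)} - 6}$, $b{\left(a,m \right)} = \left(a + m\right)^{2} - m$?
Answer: $- \frac{220}{3} \approx -73.333$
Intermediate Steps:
$V{\left(F \right)} = 14$ ($V{\left(F \right)} = 12 + 2 = 14$)
$S{\left(j \right)} = - \frac{1}{3}$ ($S{\left(j \right)} = \frac{1}{\left(\left(1 - 2\right)^{2} - -2\right) - 6} = \frac{1}{\left(\left(-1\right)^{2} + 2\right) - 6} = \frac{1}{\left(1 + 2\right) - 6} = \frac{1}{3 - 6} = \frac{1}{-3} = - \frac{1}{3}$)
$220 S{\left(D{\left(V{\left(-4 \right)} \right)} \right)} = 220 \left(- \frac{1}{3}\right) = - \frac{220}{3}$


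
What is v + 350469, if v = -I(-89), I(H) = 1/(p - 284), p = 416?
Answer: 46261907/132 ≈ 3.5047e+5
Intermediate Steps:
I(H) = 1/132 (I(H) = 1/(416 - 284) = 1/132)
v = -1/132 (v = -1*1/132 = -1/132 ≈ -0.0075758)
v + 350469 = -1/132 + 350469 = 46261907/132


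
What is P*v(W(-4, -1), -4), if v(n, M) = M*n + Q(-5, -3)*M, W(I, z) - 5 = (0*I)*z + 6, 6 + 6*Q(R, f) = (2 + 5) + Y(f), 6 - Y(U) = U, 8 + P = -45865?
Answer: 2324232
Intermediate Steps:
P = -45873 (P = -8 - 45865 = -45873)
Y(U) = 6 - U
Q(R, f) = 7/6 - f/6 (Q(R, f) = -1 + ((2 + 5) + (6 - f))/6 = -1 + (7 + (6 - f))/6 = -1 + (13 - f)/6 = -1 + (13/6 - f/6) = 7/6 - f/6)
W(I, z) = 11 (W(I, z) = 5 + ((0*I)*z + 6) = 5 + (0*z + 6) = 5 + (0 + 6) = 5 + 6 = 11)
v(n, M) = 5*M/3 + M*n (v(n, M) = M*n + (7/6 - ⅙*(-3))*M = M*n + (7/6 + ½)*M = M*n + 5*M/3 = 5*M/3 + M*n)
P*v(W(-4, -1), -4) = -15291*(-4)*(5 + 3*11) = -15291*(-4)*(5 + 33) = -15291*(-4)*38 = -45873*(-152/3) = 2324232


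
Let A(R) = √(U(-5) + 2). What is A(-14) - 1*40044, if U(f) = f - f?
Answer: -40044 + √2 ≈ -40043.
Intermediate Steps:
U(f) = 0
A(R) = √2 (A(R) = √(0 + 2) = √2)
A(-14) - 1*40044 = √2 - 1*40044 = √2 - 40044 = -40044 + √2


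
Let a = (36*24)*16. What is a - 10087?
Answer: 3737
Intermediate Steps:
a = 13824 (a = 864*16 = 13824)
a - 10087 = 13824 - 10087 = 3737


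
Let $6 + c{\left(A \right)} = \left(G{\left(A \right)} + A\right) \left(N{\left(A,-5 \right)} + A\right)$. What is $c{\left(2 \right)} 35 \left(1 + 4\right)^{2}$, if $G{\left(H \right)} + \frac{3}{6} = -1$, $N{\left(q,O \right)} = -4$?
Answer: $-6125$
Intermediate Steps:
$G{\left(H \right)} = - \frac{3}{2}$ ($G{\left(H \right)} = - \frac{1}{2} - 1 = - \frac{3}{2}$)
$c{\left(A \right)} = -6 + \left(-4 + A\right) \left(- \frac{3}{2} + A\right)$ ($c{\left(A \right)} = -6 + \left(- \frac{3}{2} + A\right) \left(-4 + A\right) = -6 + \left(-4 + A\right) \left(- \frac{3}{2} + A\right)$)
$c{\left(2 \right)} 35 \left(1 + 4\right)^{2} = \frac{1}{2} \cdot 2 \left(-11 + 2 \cdot 2\right) 35 \left(1 + 4\right)^{2} = \frac{1}{2} \cdot 2 \left(-11 + 4\right) 35 \cdot 5^{2} = \frac{1}{2} \cdot 2 \left(-7\right) 35 \cdot 25 = \left(-7\right) 35 \cdot 25 = \left(-245\right) 25 = -6125$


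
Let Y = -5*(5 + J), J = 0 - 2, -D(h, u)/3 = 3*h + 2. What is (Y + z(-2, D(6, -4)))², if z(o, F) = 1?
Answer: 196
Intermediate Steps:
D(h, u) = -6 - 9*h (D(h, u) = -3*(3*h + 2) = -3*(2 + 3*h) = -6 - 9*h)
J = -2
Y = -15 (Y = -5*(5 - 2) = -5*3 = -15)
(Y + z(-2, D(6, -4)))² = (-15 + 1)² = (-14)² = 196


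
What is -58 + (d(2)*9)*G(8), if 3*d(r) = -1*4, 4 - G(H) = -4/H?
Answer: -112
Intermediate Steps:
G(H) = 4 + 4/H (G(H) = 4 - (-4)/H = 4 + 4/H)
d(r) = -4/3 (d(r) = (-1*4)/3 = (1/3)*(-4) = -4/3)
-58 + (d(2)*9)*G(8) = -58 + (-4/3*9)*(4 + 4/8) = -58 - 12*(4 + 4*(1/8)) = -58 - 12*(4 + 1/2) = -58 - 12*9/2 = -58 - 54 = -112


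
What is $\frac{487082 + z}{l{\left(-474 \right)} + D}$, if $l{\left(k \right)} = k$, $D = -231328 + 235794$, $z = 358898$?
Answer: $\frac{211495}{998} \approx 211.92$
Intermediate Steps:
$D = 4466$
$\frac{487082 + z}{l{\left(-474 \right)} + D} = \frac{487082 + 358898}{-474 + 4466} = \frac{845980}{3992} = 845980 \cdot \frac{1}{3992} = \frac{211495}{998}$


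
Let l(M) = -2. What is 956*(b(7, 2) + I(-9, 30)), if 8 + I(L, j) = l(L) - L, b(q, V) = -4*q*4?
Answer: -108028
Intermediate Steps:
b(q, V) = -16*q
I(L, j) = -10 - L (I(L, j) = -8 + (-2 - L) = -10 - L)
956*(b(7, 2) + I(-9, 30)) = 956*(-16*7 + (-10 - 1*(-9))) = 956*(-112 + (-10 + 9)) = 956*(-112 - 1) = 956*(-113) = -108028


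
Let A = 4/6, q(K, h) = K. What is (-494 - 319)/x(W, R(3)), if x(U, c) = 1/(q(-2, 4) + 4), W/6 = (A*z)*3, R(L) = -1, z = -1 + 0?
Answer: -1626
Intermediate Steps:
z = -1
A = ⅔ (A = 4*(⅙) = ⅔ ≈ 0.66667)
W = -12 (W = 6*(((⅔)*(-1))*3) = 6*(-⅔*3) = 6*(-2) = -12)
x(U, c) = ½ (x(U, c) = 1/(-2 + 4) = 1/2 = ½)
(-494 - 319)/x(W, R(3)) = (-494 - 319)/(½) = -813*2 = -1626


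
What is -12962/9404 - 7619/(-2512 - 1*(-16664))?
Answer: -63771825/33271352 ≈ -1.9167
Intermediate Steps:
-12962/9404 - 7619/(-2512 - 1*(-16664)) = -12962*1/9404 - 7619/(-2512 + 16664) = -6481/4702 - 7619/14152 = -63771825/33271352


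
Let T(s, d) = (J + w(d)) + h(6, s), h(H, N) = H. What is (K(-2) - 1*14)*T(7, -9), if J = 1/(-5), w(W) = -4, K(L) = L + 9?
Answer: -63/5 ≈ -12.600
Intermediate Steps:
K(L) = 9 + L
J = -⅕ ≈ -0.20000
T(s, d) = 9/5 (T(s, d) = (-⅕ - 4) + 6 = -21/5 + 6 = 9/5)
(K(-2) - 1*14)*T(7, -9) = ((9 - 2) - 1*14)*(9/5) = (7 - 14)*(9/5) = -7*9/5 = -63/5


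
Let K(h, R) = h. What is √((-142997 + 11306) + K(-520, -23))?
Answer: I*√132211 ≈ 363.61*I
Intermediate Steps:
√((-142997 + 11306) + K(-520, -23)) = √((-142997 + 11306) - 520) = √(-131691 - 520) = √(-132211) = I*√132211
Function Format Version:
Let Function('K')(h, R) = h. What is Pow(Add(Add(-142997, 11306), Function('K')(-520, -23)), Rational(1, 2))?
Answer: Mul(I, Pow(132211, Rational(1, 2))) ≈ Mul(363.61, I)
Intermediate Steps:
Pow(Add(Add(-142997, 11306), Function('K')(-520, -23)), Rational(1, 2)) = Pow(Add(Add(-142997, 11306), -520), Rational(1, 2)) = Pow(Add(-131691, -520), Rational(1, 2)) = Pow(-132211, Rational(1, 2)) = Mul(I, Pow(132211, Rational(1, 2)))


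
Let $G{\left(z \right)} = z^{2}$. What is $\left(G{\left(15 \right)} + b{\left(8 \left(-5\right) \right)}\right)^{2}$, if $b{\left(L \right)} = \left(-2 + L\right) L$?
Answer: $3629025$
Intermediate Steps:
$b{\left(L \right)} = L \left(-2 + L\right)$
$\left(G{\left(15 \right)} + b{\left(8 \left(-5\right) \right)}\right)^{2} = \left(15^{2} + 8 \left(-5\right) \left(-2 + 8 \left(-5\right)\right)\right)^{2} = \left(225 - 40 \left(-2 - 40\right)\right)^{2} = \left(225 - -1680\right)^{2} = \left(225 + 1680\right)^{2} = 1905^{2} = 3629025$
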